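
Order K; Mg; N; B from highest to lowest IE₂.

After 1 electron has been removed, what remains? K⁺ is the bare [Ar] core; Mg⁺ still has 1 valence electron; N⁺ still has 4 valence electrons; B⁺ still has 2 valence electrons.
Core electrons are held far more tightly than valence electrons, so K tops the IE_2 order.
Valence configurations: Mg⁺ [Ne]3s¹, N⁺ [He]2s²2p², B⁺ [He]2s².
Tabulated IE_2 (kJ/mol): K 3052, Mg 1451, N 2856, B 2427.
Putting it together, IE_2: Mg < B < N < K.

K > N > B > Mg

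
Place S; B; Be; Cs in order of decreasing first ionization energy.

First ionization energy rises across a period (greater Z_eff holds electrons more tightly) and falls down a group (valence electrons are farther from the nucleus).
Here both period and group differ, so the two effects have to be weighed against each other.
B > Cs: relative to Cs, both the across-period and down-group shifts push B's first ionization energy up.
Be > B: this pair runs against the simple trend — see the exception note.
S > Be: period and group pull opposite ways; the across-period shift dominates (1000 vs 900 kJ/mol).
Note the exception: Be has a higher first ionization energy than B, contrary to the simple trend — removing B's lone 2p electron is easier than breaking Be's filled 2s².
Approximate values (kJ/mol): Be 900, B 801, S 1000, Cs 376.
So from highest to lowest: S > Be > B > Cs.

S > Be > B > Cs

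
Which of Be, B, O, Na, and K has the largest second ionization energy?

After 1 electron has been removed, what remains? Be⁺ still has 1 valence electron; B⁺ still has 2 valence electrons; O⁺ still has 5 valence electrons; Na⁺ is the bare [Ne] core; K⁺ is the bare [Ar] core.
Usually core removal costs more than valence removal, but here the competition is close: a tightly held n=2 valence electron can cost more to remove than an n=3 core electron, so the actual values have to decide it.
Valence configurations: Be⁺ [He]2s¹, B⁺ [He]2s², O⁺ [He]2s²2p³.
The numbers (kJ/mol): Be 1757, B 2427, O 3388, Na 4562, K 3052.
So the second ionization energies run Be < B < K < O < Na.

Na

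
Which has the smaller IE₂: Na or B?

The second ionization energy removes an electron from the +1 ion. For each element: Na⁺ is the bare [Ne] core; B⁺ still has 2 valence electrons.
Breaking into a closed-shell core is much more expensive than removing a leftover valence electron — Na has the largest IE_2 here.
Approximate IE_2 values (kJ/mol): Na 4562, B 2427.
Overall IE_2 order: B < Na.

B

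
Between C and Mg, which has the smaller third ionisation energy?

C

Consider each +2 ion: C²⁺ still has 2 valence electrons; Mg²⁺ is the bare [Ne] core.
Breaking into a closed-shell core is much more expensive than removing a leftover valence electron — Mg has the largest IE_3 here.
The numbers (kJ/mol): C 4620, Mg 7733.
Putting it together, IE_3: C < Mg.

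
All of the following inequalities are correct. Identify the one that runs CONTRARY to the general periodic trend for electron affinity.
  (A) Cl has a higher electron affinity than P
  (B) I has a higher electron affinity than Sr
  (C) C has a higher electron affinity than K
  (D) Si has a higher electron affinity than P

(D)

The general trend: electron affinity increases across a period and decreases down a group.
(A) Cl (period 3, group 17) vs P (period 3, group 15): the stated order agrees with the simple trend.
(B) I (period 5, group 17) vs Sr (period 5, group 2): the stated order agrees with the simple trend.
(C) C (period 2, group 14) vs K (period 4, group 1): the stated order agrees with the simple trend.
(D) Si (period 3, group 14) vs P (period 3, group 15): the stated order contradicts the simple trend.
The exception is (D): adding an electron to P's half-filled 3p³ is unfavourable, so Si (3p²) has the more exothermic EA.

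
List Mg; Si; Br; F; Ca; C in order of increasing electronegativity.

Ca < Mg < Si < C < Br < F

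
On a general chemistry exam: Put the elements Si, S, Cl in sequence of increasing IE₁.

Si is in period 3, group 14; S is in period 3, group 16; Cl is in period 3, group 17.
IE₁ increases left→right with effective nuclear charge and decreases top→bottom as the valence shell moves farther out.
All lie in period 3, so first ionization energy increases left to right.
So from lowest to highest: Si < S < Cl.

Si < S < Cl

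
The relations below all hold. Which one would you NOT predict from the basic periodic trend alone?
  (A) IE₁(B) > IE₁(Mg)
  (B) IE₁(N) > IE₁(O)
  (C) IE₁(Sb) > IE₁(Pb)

The general trend: IE₁ increases across a period and decreases down a group.
(A) B (period 2, group 13) vs Mg (period 3, group 2): the stated order agrees with the simple trend.
(B) N (period 2, group 15) vs O (period 2, group 16): the stated order contradicts the simple trend.
(C) Sb (period 5, group 15) vs Pb (period 6, group 14): the stated order agrees with the simple trend.
The exception is (B): pairing an electron in O's 2p⁴ costs repulsion energy, so O ionizes more easily than half-filled N (2p³).

(B)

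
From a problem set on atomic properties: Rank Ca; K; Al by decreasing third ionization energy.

Ca > K > Al

Consider each +2 ion: Ca²⁺ is the bare [Ar] core; K²⁺ is already 1 electron into the core; Al²⁺ still has 1 valence electron.
Breaking into a closed-shell core is much more expensive than removing a leftover valence electron — K and Ca have the largest IE_3 here.
Approximate IE_3 values (kJ/mol): Ca 4912, K 4420, Al 2745.
Overall IE_3 order: Al < K < Ca.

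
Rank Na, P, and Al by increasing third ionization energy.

After 2 electrons have been removed, what remains? Na²⁺ is already 1 electron into the core; P²⁺ still has 3 valence electrons; Al²⁺ still has 1 valence electron.
Breaking into a closed-shell core is much more expensive than removing a leftover valence electron — Na has the largest IE_3 here.
Valence configurations: P²⁺ [Ne]3s²3p¹, Al²⁺ [Ne]3s¹.
Approximate IE_3 values (kJ/mol): Na 6910, P 2914, Al 2745.
So the third ionization energies run Al < P < Na.

Al < P < Na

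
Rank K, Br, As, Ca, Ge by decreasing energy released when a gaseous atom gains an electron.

Br > Ge > As > K > Ca

K is in period 4, group 1; Ca is in period 4, group 2; Ge is in period 4, group 14; As is in period 4, group 15; Br is in period 4, group 17.
EA tends to increase across a period and decrease down a group, though the pattern is less regular than for IE or radius.
All lie in period 4; the across-period trend (electron affinity increases left to right) applies, with the exception below.
Note the exception: K has a higher electron affinity than Ca, contrary to the simple trend — adding an electron to Ca (ns²) has to open a new, higher-energy np subshell, which is unfavourable.
Note the exception: Ge has a higher electron affinity than As, contrary to the simple trend — adding an electron to As's half-filled 4p³ is unfavourable, so Ge (4p²) has the more exothermic EA.
For reference (kJ/mol): K 48, Ca 2, Ge 119, As 78, Br 325.
So from highest to lowest: Br > Ge > As > K > Ca.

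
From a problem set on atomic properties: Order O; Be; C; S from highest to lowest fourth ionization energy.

Be > O > C > S

IE_4 is the cost of taking one more electron from the +3 cation: O³⁺ still has 3 valence electrons; Be³⁺ is already 1 electron into the core; C³⁺ still has 1 valence electron; S³⁺ still has 3 valence electrons.
Breaking into a closed-shell core is much more expensive than removing a leftover valence electron — Be has the largest IE_4 here.
Valence configurations: O³⁺ [He]2s²2p¹, C³⁺ [He]2s¹, S³⁺ [Ne]3s²3p¹.
Tabulated IE_4 (kJ/mol): O 7469, Be 21007, C 6223, S 4556.
Hence IE_4: S < C < O < Be.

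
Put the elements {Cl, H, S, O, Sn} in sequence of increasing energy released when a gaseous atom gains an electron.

H < Sn < O < S < Cl

H is in period 1, group 1; O is in period 2, group 16; S is in period 3, group 16; Cl is in period 3, group 17; Sn is in period 5, group 14.
Electron affinity generally becomes more exothermic across a period toward the halogens and less exothermic down a group.
Neither a single period nor a single group — weigh both effects.
Sn > H: period and group pull opposite ways; the across-period shift dominates (107 vs 73 kJ/mol).
O > Sn: both effects reinforce here, so O is clearly the higher of the two.
S > O: this pair runs against the simple trend — see the exception note.
Cl > S: both are in period 3; the period trend gives Cl the larger value.
Note the exception: S has a higher electron affinity than O, contrary to the simple trend — the compact 2p subshell of O repels the added electron more than S's larger 3p does.
Tabulated electron affinity (kJ/mol): H 73, O 141, S 200, Cl 349, Sn 107.
So from lowest to highest: H < Sn < O < S < Cl.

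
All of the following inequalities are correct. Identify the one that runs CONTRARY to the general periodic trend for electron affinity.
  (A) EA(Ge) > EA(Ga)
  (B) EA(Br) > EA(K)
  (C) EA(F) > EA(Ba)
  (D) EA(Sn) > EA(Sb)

(D)

The general trend: electron affinity increases across a period and decreases down a group.
(A) Ge (period 4, group 14) vs Ga (period 4, group 13): the stated order agrees with the simple trend.
(B) Br (period 4, group 17) vs K (period 4, group 1): the stated order agrees with the simple trend.
(C) F (period 2, group 17) vs Ba (period 6, group 2): the stated order agrees with the simple trend.
(D) Sn (period 5, group 14) vs Sb (period 5, group 15): the stated order contradicts the simple trend.
The exception is (D): adding an electron to Sb's half-filled 5p³ is unfavourable, so Sn has the more exothermic EA.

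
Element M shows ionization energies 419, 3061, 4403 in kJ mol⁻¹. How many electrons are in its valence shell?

Look for the largest jump between consecutive ionization energies: IE2/IE1 ≈ 7.3, far larger than any earlier ratio.
That jump marks the point where a core electron is being removed. So the atom has 1 valence electron.

1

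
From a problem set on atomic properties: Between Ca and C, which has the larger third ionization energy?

IE_3 is the cost of taking one more electron from the +2 cation: Ca²⁺ is the bare [Ar] core; C²⁺ still has 2 valence electrons.
Core electrons are held far more tightly than valence electrons, so Ca tops the IE_3 order.
Tabulated IE_3 (kJ/mol): Ca 4912, C 4620.
Hence IE_3: C < Ca.

Ca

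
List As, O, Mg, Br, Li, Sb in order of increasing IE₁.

Li < Mg < Sb < As < Br < O

Li is in period 2, group 1; O is in period 2, group 16; Mg is in period 3, group 2; As is in period 4, group 15; Br is in period 4, group 17; Sb is in period 5, group 15.
First ionization energy rises across a period (greater Z_eff holds electrons more tightly) and falls down a group (valence electrons are farther from the nucleus).
Here both period and group differ, so the two effects have to be weighed against each other.
Mg > Li: the two effects oppose for this pair; the across-period effect wins (738 vs 520 kJ/mol).
Sb > Mg: the two effects oppose for this pair; the across-period effect wins (831 vs 738 kJ/mol).
As > Sb: As sits above Sb in group 15, so the down-group effect alone puts As higher.
Br > As: both are in period 4; the period trend gives Br the larger value.
O > Br: period and group pull opposite ways; the down-group shift dominates (1314 vs 1140 kJ/mol).
For reference (kJ/mol): Li 520, O 1314, Mg 738, As 947, Br 1140, Sb 831.
So from lowest to highest: Li < Mg < Sb < As < Br < O.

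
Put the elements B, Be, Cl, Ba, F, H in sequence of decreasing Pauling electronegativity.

F, Cl, H, B, Be, Ba

H is in period 1, group 1; Be is in period 2, group 2; B is in period 2, group 13; F is in period 2, group 17; Cl is in period 3, group 17; Ba is in period 6, group 2.
Atoms toward the upper right of the periodic table pull bonding electrons most strongly.
Here both period and group differ, so the two effects have to be weighed against each other.
Be > Ba: Be sits above Ba in group 2, so the down-group effect alone puts Be higher.
B > Be: both are in period 2; the period trend gives B the larger value.
H > B: period and group pull opposite ways; the down-group shift dominates (2.20 vs 2.04).
Cl > H: period and group pull opposite ways; the across-period shift dominates (3.16 vs 2.20).
F > Cl: they share group 17; the group trend gives F the larger value.
For reference (Pauling): H 2.20, Be 1.57, B 2.04, F 3.98, Cl 3.16, Ba 0.89.
So from highest to lowest: F > Cl > H > B > Be > Ba.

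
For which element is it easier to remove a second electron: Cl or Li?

Cl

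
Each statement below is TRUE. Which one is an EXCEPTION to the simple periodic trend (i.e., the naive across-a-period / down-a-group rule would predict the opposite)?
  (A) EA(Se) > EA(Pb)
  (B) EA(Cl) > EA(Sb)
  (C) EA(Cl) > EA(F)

(C)

The general trend: electron affinity increases across a period and decreases down a group.
(A) Se (period 4, group 16) vs Pb (period 6, group 14): the stated order agrees with the simple trend.
(B) Cl (period 3, group 17) vs Sb (period 5, group 15): the stated order agrees with the simple trend.
(C) Cl (period 3, group 17) vs F (period 2, group 17): the stated order contradicts the simple trend.
The exception is (C): F's small 2p subshell makes the incoming electron feel strong e⁻–e⁻ repulsion, so Cl actually releases more energy on gaining an electron.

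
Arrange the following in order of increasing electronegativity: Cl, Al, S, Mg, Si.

Mg, Al, Si, S, Cl

Mg is in period 3, group 2; Al is in period 3, group 13; Si is in period 3, group 14; S is in period 3, group 16; Cl is in period 3, group 17.
Electronegativity increases across a period and decreases down a group, tracking effective nuclear charge and atomic size.
All lie in period 3, so electronegativity increases left to right.
So from lowest to highest: Mg < Al < Si < S < Cl.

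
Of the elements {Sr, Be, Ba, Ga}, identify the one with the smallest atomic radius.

Be

Be is in period 2, group 2; Ga is in period 4, group 13; Sr is in period 5, group 2; Ba is in period 6, group 2.
Atomic radius shrinks across a period as nuclear charge pulls the same shell inward, and grows down a group as new shells are added.
These span different periods and groups, so the two trends combine.
Ga > Be: period and group pull opposite ways; the down-group shift dominates (124 vs 102 pm).
Sr > Ga: both effects reinforce here, so Sr is clearly the larger of the two.
Ba > Sr: Ba sits below Sr in group 2, so the down-group effect alone puts Ba larger.
For reference (pm): Be 102, Ga 124, Sr 185, Ba 196.
The smallest atomic radius among these belongs to Be.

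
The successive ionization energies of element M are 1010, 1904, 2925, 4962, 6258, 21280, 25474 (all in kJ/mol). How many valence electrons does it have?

Look for the largest jump between consecutive ionization energies: IE6/IE5 ≈ 3.4, far larger than any earlier ratio.
That jump marks the point where a core electron is being removed. So the atom has 5 valence electrons.

5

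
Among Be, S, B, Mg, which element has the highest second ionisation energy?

The second ionization energy removes an electron from the +1 ion. For each element: Be⁺ still has 1 valence electron; S⁺ still has 5 valence electrons; B⁺ still has 2 valence electrons; Mg⁺ still has 1 valence electron.
All are still removing valence electrons, so compare the +1 ions as you would atoms: IE_2 generally rises across a period (higher Z_eff) and falls down a group (larger shell), subject to the usual subshell exceptions.
Valence configurations: Be⁺ [He]2s¹, S⁺ [Ne]3s²3p³, B⁺ [He]2s², Mg⁺ [Ne]3s¹.
The numbers (kJ/mol): Be 1757, S 2252, B 2427, Mg 1451.
So the second ionization energies run Mg < Be < S < B.

B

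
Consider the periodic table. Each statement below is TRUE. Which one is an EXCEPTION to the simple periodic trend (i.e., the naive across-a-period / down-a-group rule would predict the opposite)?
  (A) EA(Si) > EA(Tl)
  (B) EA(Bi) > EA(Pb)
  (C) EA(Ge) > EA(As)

(C)

The general trend: electron affinity increases across a period and decreases down a group.
(A) Si (period 3, group 14) vs Tl (period 6, group 13): the stated order agrees with the simple trend.
(B) Bi (period 6, group 15) vs Pb (period 6, group 14): the stated order agrees with the simple trend.
(C) Ge (period 4, group 14) vs As (period 4, group 15): the stated order contradicts the simple trend.
The exception is (C): adding an electron to As's half-filled 4p³ is unfavourable, so Ge (4p²) has the more exothermic EA.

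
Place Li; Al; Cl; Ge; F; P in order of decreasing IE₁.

Across a period the outer electron is held more tightly (higher IE₁); down a group it sits in a higher shell, more shielded, and comes off more easily.
Neither a single period nor a single group — weigh both effects.
Al > Li: the two effects oppose for this pair; the across-period effect wins (578 vs 520 kJ/mol).
Ge > Al: period and group pull opposite ways; the across-period shift dominates (762 vs 578 kJ/mol).
P > Ge: relative to Ge, both the across-period and down-group shifts push P's first ionization energy up.
Cl > P: Cl lies to the right of P in period 3, so the across-period effect alone puts Cl higher.
F > Cl: they share group 17; the group trend gives F the larger value.
For reference (kJ/mol): Li 520, F 1681, Al 578, P 1012, Cl 1251, Ge 762.
So from highest to lowest: F > Cl > P > Ge > Al > Li.

F > Cl > P > Ge > Al > Li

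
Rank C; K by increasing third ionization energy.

K < C

IE_3 is the cost of taking one more electron from the +2 cation: C²⁺ still has 2 valence electrons; K²⁺ is already 1 electron into the core.
Usually core removal costs more than valence removal, but here the competition is close: a tightly held n=2 valence electron can cost more to remove than an n=3 core electron, so the actual values have to decide it.
Approximate IE_3 values (kJ/mol): C 4620, K 4420.
So the third ionization energies run K < C.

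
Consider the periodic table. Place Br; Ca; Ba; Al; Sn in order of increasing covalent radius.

Across a period the added protons contract the valence shell; down a group each new principal shell makes the atom larger.
Here both period and group differ, so the two effects have to be weighed against each other.
Al > Br: the two effects oppose for this pair; the across-period effect wins (126 vs 114 pm).
Sn > Al: the two effects oppose for this pair; the down-group effect wins (140 vs 126 pm).
Ca > Sn: period and group pull opposite ways; the across-period shift dominates (171 vs 140 pm).
Ba > Ca: Ba sits below Ca in group 2, so the down-group effect alone puts Ba larger.
Approximate values (pm): Al 126, Ca 171, Br 114, Sn 140, Ba 196.
So from smallest to largest: Br < Al < Sn < Ca < Ba.

Br < Al < Sn < Ca < Ba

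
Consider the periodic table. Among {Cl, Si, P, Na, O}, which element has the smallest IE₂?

After 1 electron has been removed, what remains? Cl⁺ still has 6 valence electrons; Si⁺ still has 3 valence electrons; P⁺ still has 4 valence electrons; Na⁺ is the bare [Ne] core; O⁺ still has 5 valence electrons.
Pulling an electron out of a noble-gas core costs far more than removing a remaining valence electron, so Na sits at the high end of IE_2.
Valence configurations: Cl⁺ [Ne]3s²3p⁴, Si⁺ [Ne]3s²3p¹, P⁺ [Ne]3s²3p², O⁺ [He]2s²2p³.
Approximate IE_2 values (kJ/mol): Cl 2298, Si 1577, P 1907, Na 4562, O 3388.
Putting it together, IE_2: Si < P < Cl < O < Na.

Si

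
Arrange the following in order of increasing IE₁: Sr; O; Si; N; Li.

Li < Sr < Si < O < N

Li is in period 2, group 1; N is in period 2, group 15; O is in period 2, group 16; Si is in period 3, group 14; Sr is in period 5, group 2.
IE₁ increases left→right with effective nuclear charge and decreases top→bottom as the valence shell moves farther out.
These span different periods and groups, so the two trends combine.
Sr > Li: the two effects oppose for this pair; the across-period effect wins (550 vs 520 kJ/mol).
Si > Sr: relative to Sr, both the across-period and down-group shifts push Si's first ionization energy up.
O > Si: both effects reinforce here, so O is clearly the higher of the two.
N > O: this pair runs against the simple trend — see the exception note.
Note the exception: N has a higher first ionization energy than O, contrary to the simple trend — pairing an electron in O's 2p⁴ costs repulsion energy, so O ionizes more easily than half-filled N (2p³).
Approximate values (kJ/mol): Li 520, N 1402, O 1314, Si 786, Sr 550.
So from lowest to highest: Li < Sr < Si < O < N.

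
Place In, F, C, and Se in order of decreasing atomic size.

In, Se, C, F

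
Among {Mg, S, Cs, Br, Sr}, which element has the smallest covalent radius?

Across a period the added protons contract the valence shell; down a group each new principal shell makes the atom larger.
These span different periods and groups, so the two trends combine.
Br > S: the two effects oppose for this pair; the down-group effect wins (114 vs 103 pm).
Mg > Br: period and group pull opposite ways; the across-period shift dominates (139 vs 114 pm).
Sr > Mg: they share group 2; the group trend gives Sr the larger value.
Cs > Sr: both effects reinforce here, so Cs is clearly the larger of the two.
For reference (pm): Mg 139, S 103, Br 114, Sr 185, Cs 232.
The smallest covalent radius among these belongs to S.

S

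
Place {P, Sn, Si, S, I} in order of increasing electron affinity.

Si is in period 3, group 14; P is in period 3, group 15; S is in period 3, group 16; Sn is in period 5, group 14; I is in period 5, group 17.
Atoms with high Z_eff and room in the valence shell (especially the halogens) have the most exothermic electron affinities.
Here both period and group differ, so the two effects have to be weighed against each other.
Sn > P: this pair runs against the simple trend — see the exception note.
Si > Sn: Si sits above Sn in group 14, so the down-group effect alone puts Si higher.
S > Si: both are in period 3; the period trend gives S the larger value.
I > S: the two effects oppose for this pair; the across-period effect wins (295 vs 200 kJ/mol).
Note the exception: Sn has a higher electron affinity than P, contrary to the simple trend — adding an electron to P's half-filled np³ subshell costs electron-pairing energy.
Note the exception: Si has a higher electron affinity than P, contrary to the simple trend — adding an electron to P's half-filled 3p³ is unfavourable, so Si (3p²) has the more exothermic EA.
Tabulated electron affinity (kJ/mol): Si 134, P 72, S 200, Sn 107, I 295.
So from lowest to highest: P < Sn < Si < S < I.

P, Sn, Si, S, I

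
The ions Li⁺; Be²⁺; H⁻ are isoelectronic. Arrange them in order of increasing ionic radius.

Be²⁺ < Li⁺ < H⁻

All of these have 2 electrons, so size is governed by nuclear charge alone: the more protons, the stronger the pull on the same electron cloud, and the smaller the ion.
Nuclear charges: Be²⁺ (Z=4), Li⁺ (Z=3), H⁻ (Z=1).
Smallest to largest: Be²⁺ < Li⁺ < H⁻.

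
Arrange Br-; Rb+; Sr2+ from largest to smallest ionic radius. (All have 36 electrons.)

Br- > Rb+ > Sr2+

All of these have 36 electrons, so size is governed by nuclear charge alone: the more protons, the stronger the pull on the same electron cloud, and the smaller the ion.
Nuclear charges: Sr2+ (Z=38), Rb+ (Z=37), Br- (Z=35).
Largest to smallest: Br- > Rb+ > Sr2+.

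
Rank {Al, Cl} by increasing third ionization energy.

Al < Cl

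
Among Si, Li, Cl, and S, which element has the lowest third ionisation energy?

After 2 electrons have been removed, what remains? Si²⁺ still has 2 valence electrons; Li²⁺ is already 1 electron into the core; Cl²⁺ still has 5 valence electrons; S²⁺ still has 4 valence electrons.
Breaking into a closed-shell core is much more expensive than removing a leftover valence electron — Li has the largest IE_3 here.
Valence configurations: Si²⁺ [Ne]3s², Cl²⁺ [Ne]3s²3p³, S²⁺ [Ne]3s²3p².
Tabulated IE_3 (kJ/mol): Si 3232, Li 11815, Cl 3822, S 3357.
So the third ionization energies run Si < S < Cl < Li.

Si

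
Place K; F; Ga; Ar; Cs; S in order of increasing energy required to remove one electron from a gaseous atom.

First ionization energy rises across a period (greater Z_eff holds electrons more tightly) and falls down a group (valence electrons are farther from the nucleus).
Neither a single period nor a single group — weigh both effects.
K > Cs: K sits above Cs in group 1, so the down-group effect alone puts K higher.
Ga > K: both are in period 4; the period trend gives Ga the larger value.
S > Ga: relative to Ga, both the across-period and down-group shifts push S's first ionization energy up.
Ar > S: both are in period 3; the period trend gives Ar the larger value.
F > Ar: period and group pull opposite ways; the down-group shift dominates (1681 vs 1521 kJ/mol).
Tabulated first ionization energy (kJ/mol): F 1681, S 1000, Ar 1521, K 419, Ga 579, Cs 376.
So from lowest to highest: Cs < K < Ga < S < Ar < F.

Cs, K, Ga, S, Ar, F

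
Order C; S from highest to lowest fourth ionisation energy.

The fourth ionization energy removes an electron from the +3 ion. For each element: C³⁺ still has 1 valence electron; S³⁺ still has 3 valence electrons.
All are still removing valence electrons, so compare the +3 ions as you would atoms: IE_4 generally rises across a period (higher Z_eff) and falls down a group (larger shell), subject to the usual subshell exceptions.
Valence configurations: C³⁺ [He]2s¹, S³⁺ [Ne]3s²3p¹.
Approximate IE_4 values (kJ/mol): C 6223, S 4556.
Hence IE_4: S < C.

C, S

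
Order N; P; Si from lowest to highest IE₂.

After 1 electron has been removed, what remains? N⁺ still has 4 valence electrons; P⁺ still has 4 valence electrons; Si⁺ still has 3 valence electrons.
All are still removing valence electrons, so compare the +1 ions as you would atoms: IE_2 generally rises across a period (higher Z_eff) and falls down a group (larger shell), subject to the usual subshell exceptions.
Valence configurations: N⁺ [He]2s²2p², P⁺ [Ne]3s²3p², Si⁺ [Ne]3s²3p¹.
Tabulated IE_2 (kJ/mol): N 2856, P 1907, Si 1577.
Overall IE_2 order: Si < P < N.

Si < P < N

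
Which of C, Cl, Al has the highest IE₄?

Al

Consider each +3 ion: C³⁺ still has 1 valence electron; Cl³⁺ still has 4 valence electrons; Al³⁺ is the bare [Ne] core.
Pulling an electron out of a noble-gas core costs far more than removing a remaining valence electron, so Al sits at the high end of IE_4.
Valence configurations: C³⁺ [He]2s¹, Cl³⁺ [Ne]3s²3p².
Tabulated IE_4 (kJ/mol): C 6223, Cl 5159, Al 11577.
Putting it together, IE_4: Cl < C < Al.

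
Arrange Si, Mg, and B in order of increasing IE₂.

Mg, Si, B

Consider each +1 ion: Si⁺ still has 3 valence electrons; Mg⁺ still has 1 valence electron; B⁺ still has 2 valence electrons.
All are still removing valence electrons, so compare the +1 ions as you would atoms: IE_2 generally rises across a period (higher Z_eff) and falls down a group (larger shell), subject to the usual subshell exceptions.
Valence configurations: Si⁺ [Ne]3s²3p¹, Mg⁺ [Ne]3s¹, B⁺ [He]2s².
Tabulated IE_2 (kJ/mol): Si 1577, Mg 1451, B 2427.
Putting it together, IE_2: Mg < Si < B.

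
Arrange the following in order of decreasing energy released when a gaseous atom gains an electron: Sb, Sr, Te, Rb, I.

I > Te > Sb > Rb > Sr

Atoms with high Z_eff and room in the valence shell (especially the halogens) have the most exothermic electron affinities.
All lie in period 5; the across-period trend (electron affinity increases left to right) applies, with the exception below.
Note the exception: Rb has a higher electron affinity than Sr, contrary to the simple trend — adding an electron to Sr (ns²) has to open a new, higher-energy np subshell, which is unfavourable.
Approximate values (kJ/mol): Rb 47, Sr 5, Sb 103, Te 190, I 295.
So from highest to lowest: I > Te > Sb > Rb > Sr.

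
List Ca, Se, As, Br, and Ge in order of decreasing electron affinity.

Ca is in period 4, group 2; Ge is in period 4, group 14; As is in period 4, group 15; Se is in period 4, group 16; Br is in period 4, group 17.
Adding an electron releases more energy for atoms nearer the top right (short of the noble gases).
All lie in period 4; the across-period trend (electron affinity increases left to right) applies, with the exception below.
Note the exception: Ge has a higher electron affinity than As, contrary to the simple trend — adding an electron to As's half-filled 4p³ is unfavourable, so Ge (4p²) has the more exothermic EA.
For reference (kJ/mol): Ca 2, Ge 119, As 78, Se 195, Br 325.
So from highest to lowest: Br > Se > Ge > As > Ca.

Br, Se, Ge, As, Ca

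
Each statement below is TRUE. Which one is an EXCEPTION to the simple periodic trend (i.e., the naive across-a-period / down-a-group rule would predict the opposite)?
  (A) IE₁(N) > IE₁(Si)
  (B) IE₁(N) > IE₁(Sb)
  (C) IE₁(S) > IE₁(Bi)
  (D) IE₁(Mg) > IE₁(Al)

(D)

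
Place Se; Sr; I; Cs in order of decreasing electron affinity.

Adding an electron releases more energy for atoms nearer the top right (short of the noble gases).
Here both period and group differ, so the two effects have to be weighed against each other.
Cs > Sr: this pair runs against the simple trend — see the exception note.
Se > Cs: relative to Cs, both the across-period and down-group shifts push Se's electron affinity up.
I > Se: the two effects oppose for this pair; the across-period effect wins (295 vs 195 kJ/mol).
Note the exception: Cs has a higher electron affinity than Sr, contrary to the simple trend — adding an electron to Sr (ns²) has to open a new, higher-energy np subshell, which is unfavourable.
Tabulated electron affinity (kJ/mol): Se 195, Sr 5, I 295, Cs 46.
So from highest to lowest: I > Se > Cs > Sr.

I > Se > Cs > Sr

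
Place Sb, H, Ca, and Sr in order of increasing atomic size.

H < Sb < Ca < Sr

Across a period the added protons contract the valence shell; down a group each new principal shell makes the atom larger.
Neither a single period nor a single group — weigh both effects.
Sb > H: the two effects oppose for this pair; the down-group effect wins (140 vs 32 pm).
Ca > Sb: the two effects oppose for this pair; the across-period effect wins (171 vs 140 pm).
Sr > Ca: Sr sits below Ca in group 2, so the down-group effect alone puts Sr larger.
For reference (pm): H 32, Ca 171, Sr 185, Sb 140.
So from smallest to largest: H < Sb < Ca < Sr.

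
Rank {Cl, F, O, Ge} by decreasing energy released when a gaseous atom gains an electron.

Cl, F, O, Ge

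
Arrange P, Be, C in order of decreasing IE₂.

C, P, Be

After 1 electron has been removed, what remains? P⁺ still has 4 valence electrons; Be⁺ still has 1 valence electron; C⁺ still has 3 valence electrons.
All are still removing valence electrons, so compare the +1 ions as you would atoms: IE_2 generally rises across a period (higher Z_eff) and falls down a group (larger shell), subject to the usual subshell exceptions.
Valence configurations: P⁺ [Ne]3s²3p², Be⁺ [He]2s¹, C⁺ [He]2s²2p¹.
The numbers (kJ/mol): P 1907, Be 1757, C 2353.
Overall IE_2 order: Be < P < C.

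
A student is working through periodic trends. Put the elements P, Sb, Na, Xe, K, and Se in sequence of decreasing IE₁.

Across a period the outer electron is held more tightly (higher IE₁); down a group it sits in a higher shell, more shielded, and comes off more easily.
These span different periods and groups, so the two trends combine.
Na > K: they share group 1; the group trend gives Na the larger value.
Sb > Na: period and group pull opposite ways; the across-period shift dominates (831 vs 496 kJ/mol).
Se > Sb: both effects reinforce here, so Se is clearly the higher of the two.
P > Se: period and group pull opposite ways; the down-group shift dominates (1012 vs 941 kJ/mol).
Xe > P: the two effects oppose for this pair; the across-period effect wins (1170 vs 1012 kJ/mol).
For reference (kJ/mol): Na 496, P 1012, K 419, Se 941, Sb 831, Xe 1170.
So from highest to lowest: Xe > P > Se > Sb > Na > K.

Xe, P, Se, Sb, Na, K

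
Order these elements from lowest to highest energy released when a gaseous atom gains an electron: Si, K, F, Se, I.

K, Si, Se, I, F

Adding an electron releases more energy for atoms nearer the top right (short of the noble gases).
Neither a single period nor a single group — weigh both effects.
Si > K: both effects reinforce here, so Si is clearly the higher of the two.
Se > Si: period and group pull opposite ways; the across-period shift dominates (195 vs 134 kJ/mol).
I > Se: the two effects oppose for this pair; the across-period effect wins (295 vs 195 kJ/mol).
F > I: they share group 17; the group trend gives F the larger value.
Tabulated electron affinity (kJ/mol): F 328, Si 134, K 48, Se 195, I 295.
So from lowest to highest: K < Si < Se < I < F.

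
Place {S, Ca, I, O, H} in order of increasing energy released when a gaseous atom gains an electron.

Ca < H < O < S < I

Adding an electron releases more energy for atoms nearer the top right (short of the noble gases).
Neither a single period nor a single group — weigh both effects.
H > Ca: the two effects oppose for this pair; the down-group effect wins (73 vs 2 kJ/mol).
O > H: the two effects oppose for this pair; the across-period effect wins (141 vs 73 kJ/mol).
S > O: this pair runs against the simple trend — see the exception note.
I > S: period and group pull opposite ways; the across-period shift dominates (295 vs 200 kJ/mol).
Note the exception: S has a higher electron affinity than O, contrary to the simple trend — the compact 2p subshell of O repels the added electron more than S's larger 3p does.
Approximate values (kJ/mol): H 73, O 141, S 200, Ca 2, I 295.
So from lowest to highest: Ca < H < O < S < I.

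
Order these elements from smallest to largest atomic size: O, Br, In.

O < Br < In

O is in period 2, group 16; Br is in period 4, group 17; In is in period 5, group 13.
Atomic radius shrinks across a period as nuclear charge pulls the same shell inward, and grows down a group as new shells are added.
Here both period and group differ, so the two effects have to be weighed against each other.
Br > O: period and group pull opposite ways; the down-group shift dominates (114 vs 63 pm).
In > Br: relative to Br, both the across-period and down-group shifts push In's atomic radius up.
For reference (pm): O 63, Br 114, In 142.
So from smallest to largest: O < Br < In.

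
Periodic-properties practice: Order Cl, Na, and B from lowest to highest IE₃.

B < Cl < Na

IE_3 is the cost of taking one more electron from the +2 cation: Cl²⁺ still has 5 valence electrons; Na²⁺ is already 1 electron into the core; B²⁺ still has 1 valence electron.
Core electrons are held far more tightly than valence electrons, so Na tops the IE_3 order.
Valence configurations: Cl²⁺ [Ne]3s²3p³, B²⁺ [He]2s¹.
Tabulated IE_3 (kJ/mol): Cl 3822, Na 6910, B 3660.
So the third ionization energies run B < Cl < Na.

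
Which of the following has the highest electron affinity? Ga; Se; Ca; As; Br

Br

Ca is in period 4, group 2; Ga is in period 4, group 13; As is in period 4, group 15; Se is in period 4, group 16; Br is in period 4, group 17.
Atoms with high Z_eff and room in the valence shell (especially the halogens) have the most exothermic electron affinities.
All lie in period 4, so electron affinity increases left to right.
The highest electron affinity among these belongs to Br.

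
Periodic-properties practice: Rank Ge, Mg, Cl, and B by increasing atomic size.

B, Cl, Ge, Mg

Atomic radius shrinks across a period as nuclear charge pulls the same shell inward, and grows down a group as new shells are added.
Neither a single period nor a single group — weigh both effects.
Cl > B: period and group pull opposite ways; the down-group shift dominates (99 vs 85 pm).
Ge > Cl: both effects reinforce here, so Ge is clearly the larger of the two.
Mg > Ge: period and group pull opposite ways; the across-period shift dominates (139 vs 121 pm).
For reference (pm): B 85, Mg 139, Cl 99, Ge 121.
So from smallest to largest: B < Cl < Ge < Mg.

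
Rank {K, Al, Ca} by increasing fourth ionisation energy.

The fourth ionization energy removes an electron from the +3 ion. For each element: K³⁺ is already 2 electrons into the core; Al³⁺ is the bare [Ne] core; Ca³⁺ is already 1 electron into the core.
All of these are removing an electron from a noble-gas core or deeper; the smaller core (lower principal quantum number) is held far more tightly, and within a period the higher nuclear charge binds the same core more tightly.
The numbers (kJ/mol): K 5877, Al 11577, Ca 6491.
So the fourth ionization energies run K < Ca < Al.

K < Ca < Al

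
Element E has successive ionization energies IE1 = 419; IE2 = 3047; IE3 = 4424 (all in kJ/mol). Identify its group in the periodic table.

Look for the largest jump between consecutive ionization energies: IE2/IE1 ≈ 7.3, far larger than any earlier ratio.
That jump marks the point where a core electron is being removed. So the atom has 1 valence electron.
A main-group element with 1 valence electron is in group 1.

Group 1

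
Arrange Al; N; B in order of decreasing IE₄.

B > Al > N

After 3 electrons have been removed, what remains? Al³⁺ is the bare [Ne] core; N³⁺ still has 2 valence electrons; B³⁺ is the bare [He] core.
Breaking into a closed-shell core is much more expensive than removing a leftover valence electron — Al and B have the largest IE_4 here.
The numbers (kJ/mol): Al 11577, N 7475, B 25026.
Overall IE_4 order: N < Al < B.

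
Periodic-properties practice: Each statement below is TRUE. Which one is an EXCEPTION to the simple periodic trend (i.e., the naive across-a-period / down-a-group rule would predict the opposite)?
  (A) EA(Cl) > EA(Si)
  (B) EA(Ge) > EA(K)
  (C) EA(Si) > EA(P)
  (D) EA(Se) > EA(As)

(C)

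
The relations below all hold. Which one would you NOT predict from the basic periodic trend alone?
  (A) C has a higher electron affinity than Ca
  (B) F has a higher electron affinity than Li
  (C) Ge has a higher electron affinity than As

The general trend: electron affinity increases across a period and decreases down a group.
(A) C (period 2, group 14) vs Ca (period 4, group 2): the stated order agrees with the simple trend.
(B) F (period 2, group 17) vs Li (period 2, group 1): the stated order agrees with the simple trend.
(C) Ge (period 4, group 14) vs As (period 4, group 15): the stated order contradicts the simple trend.
The exception is (C): adding an electron to As's half-filled 4p³ is unfavourable, so Ge (4p²) has the more exothermic EA.

(C)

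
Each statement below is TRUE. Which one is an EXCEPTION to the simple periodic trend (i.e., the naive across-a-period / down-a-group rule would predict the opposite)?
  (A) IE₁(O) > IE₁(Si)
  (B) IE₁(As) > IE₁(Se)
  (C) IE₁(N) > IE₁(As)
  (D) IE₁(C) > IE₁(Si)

The general trend: first ionisation energy increases across a period and decreases down a group.
(A) O (period 2, group 16) vs Si (period 3, group 14): the stated order agrees with the simple trend.
(B) As (period 4, group 15) vs Se (period 4, group 16): the stated order contradicts the simple trend.
(C) N (period 2, group 15) vs As (period 4, group 15): the stated order agrees with the simple trend.
(D) C (period 2, group 14) vs Si (period 3, group 14): the stated order agrees with the simple trend.
The exception is (B): Se (4p⁴) ionizes more easily than half-filled As (4p³).

(B)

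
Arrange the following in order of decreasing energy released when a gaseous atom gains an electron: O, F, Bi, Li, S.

Li is in period 2, group 1; O is in period 2, group 16; F is in period 2, group 17; S is in period 3, group 16; Bi is in period 6, group 15.
Atoms with high Z_eff and room in the valence shell (especially the halogens) have the most exothermic electron affinities.
Here both period and group differ, so the two effects have to be weighed against each other.
Bi > Li: the two effects oppose for this pair; the across-period effect wins (91 vs 60 kJ/mol).
O > Bi: both effects reinforce here, so O is clearly the higher of the two.
S > O: this pair runs against the simple trend — see the exception note.
F > S: relative to S, both the across-period and down-group shifts push F's electron affinity up.
Note the exception: S has a higher electron affinity than O, contrary to the simple trend — the compact 2p subshell of O repels the added electron more than S's larger 3p does.
Tabulated electron affinity (kJ/mol): Li 60, O 141, F 328, S 200, Bi 91.
So from highest to lowest: F > S > O > Bi > Li.

F > S > O > Bi > Li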